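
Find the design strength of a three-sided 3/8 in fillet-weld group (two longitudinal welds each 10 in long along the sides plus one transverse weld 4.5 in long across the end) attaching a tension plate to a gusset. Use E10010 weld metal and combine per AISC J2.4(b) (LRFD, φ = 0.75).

φR_n ≈ 292 kip

E100XX → F_EXX = 100 ksi.
t_e = 0.707 × 0.375 = 0.2651 in.
R_nwl = 0.6 × 100 × 0.2651 × 20 = 318.2 kip (longitudinal, 2 welds).
R_nwt = 0.6 × 100 × 0.2651 × 4.5 = 71.58 kip (transverse, base value).
(i) R_nwl + R_nwt = 389.7 kip; (ii) 0.85 R_nwl + 1.5 R_nwt = 377.8 kip.
R_n = max = 389.7 kip [governs: (i)]; φR_n = 292.3 kip.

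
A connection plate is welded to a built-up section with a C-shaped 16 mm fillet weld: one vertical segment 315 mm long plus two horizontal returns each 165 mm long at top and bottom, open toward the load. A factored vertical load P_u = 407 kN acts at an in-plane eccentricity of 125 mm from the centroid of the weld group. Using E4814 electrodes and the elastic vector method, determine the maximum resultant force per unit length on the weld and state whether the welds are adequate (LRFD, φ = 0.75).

f_max ≈ 1290 N/mm; adequate

E48XX → F_EXX = 480 MPa.
Total weld length L_w = 645 mm. Treat welds as unit-width lines.
Centroid: x̄ = 2×165×82.5 / 645 = 42.21 mm from the vertical weld.
Polar moment about centroid: J = I_x + I_y = [315³/12 + 2×165×157.5²] + [315×42.21² + 2(165³/12 + 165×40.29²)] = 12640000 mm³.
Direct shear f_v = P/L_w = 407×10³ / 645 = 631 N/mm (vertical).
Torsion M = P·e = 407×10³ × 125 = 50875000 N·mm.
Critical point at (x, y) = (122.8, 157.5) from centroid. f_tx = M·y/J = 634.1 N/mm; f_ty = M·x/J = 494.4 N/mm.
Resultant f_max = √[f_tx² + (f_v + f_ty)²] = √[634.1² + (631 + 494.4)²] = 1292 N/mm.
Capacity per unit length: φr_n = 0.75 × 0.6 × 480 × (0.707 × 16) = 2443 N/mm.
1292 ≤ 2443 → adequate.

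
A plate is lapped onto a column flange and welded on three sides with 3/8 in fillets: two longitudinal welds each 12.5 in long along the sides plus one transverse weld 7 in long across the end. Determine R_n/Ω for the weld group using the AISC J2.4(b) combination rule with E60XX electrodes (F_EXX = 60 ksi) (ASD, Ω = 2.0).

R_n/Ω ≈ 153 kip

t_e = 0.707 × 0.375 = 0.2651 in.
R_nwl = 0.6 × 60 × 0.2651 × 25 = 238.6 kip (longitudinal, 2 welds).
R_nwt = 0.6 × 60 × 0.2651 × 7 = 66.81 kip (transverse, base value).
(i) R_nwl + R_nwt = 305.4 kip; (ii) 0.85 R_nwl + 1.5 R_nwt = 303 kip.
R_n = max = 305.4 kip [governs: (i)]; R_n/Ω = 152.7 kip.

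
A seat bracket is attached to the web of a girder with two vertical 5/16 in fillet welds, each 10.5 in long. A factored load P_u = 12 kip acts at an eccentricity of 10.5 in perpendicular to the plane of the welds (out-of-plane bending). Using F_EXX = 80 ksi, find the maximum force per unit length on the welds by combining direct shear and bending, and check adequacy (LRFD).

f_max ≈ 3.48 kip/in; adequate

L_w = 2 × 10.5 = 21 in; section modulus (unit throat) S = 2 × L²/6 = 36.75 in².
Direct shear f_v = P/L_w = 12/21 = 0.5714 kip/in.
Moment M = P × e = 12 × 10.5 = 126 kip·in; bending f_b = M/S = 3.429 kip/in.
f_max = √(f_v² + f_b²) = √(0.5714² + 3.429²) = 3.476 kip/in.
φr_n = 0.75 × 0.6 × 80 × (0.707 × 0.3125) = 7.954 kip/in → adequate.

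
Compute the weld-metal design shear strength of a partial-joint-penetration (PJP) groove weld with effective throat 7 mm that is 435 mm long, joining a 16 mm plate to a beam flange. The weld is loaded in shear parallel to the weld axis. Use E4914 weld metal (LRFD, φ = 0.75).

E49XX → F_EXX = 490 MPa.
Effective throat (given) t_e = 7 mm.
A_we = 7 × 435 = 3045 mm².
F_nw = 0.6 F_EXX = 294 MPa.
φR_n = 0.75 × 294 × 3045 × 10⁻³ = 671.4 kN.

φR_n ≈ 671 kN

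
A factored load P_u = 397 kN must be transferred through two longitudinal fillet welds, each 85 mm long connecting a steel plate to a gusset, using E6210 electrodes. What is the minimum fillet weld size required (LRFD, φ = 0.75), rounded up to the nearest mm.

E62XX → F_EXX = 620 MPa.
Total weld length L = 170 mm.
Required throat t_e = P_u / (φ × 0.6 F_EXX × L) = 397 / (0.75 × 0.6 × 620 × 170 × 10⁻³) = 8.37 mm.
Required leg w = t_e / 0.707 = 11.84 mm → use 12 mm.

w = 12 mm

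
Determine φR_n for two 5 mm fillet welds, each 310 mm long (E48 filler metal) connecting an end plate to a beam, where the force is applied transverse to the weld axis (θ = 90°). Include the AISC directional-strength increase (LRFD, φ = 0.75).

E48XX → F_EXX = 480 MPa.
t_e = 0.707 × 5 = 3.535 mm; A_we = 3.535 × 620 = 2192 mm².
Directional factor: 1.0 + 0.5 sin^1.5(90°) = 1.5.
F_nw = 0.6 × 480 × 1.5 = 432 MPa.
φR_n = 0.75 × 432 × 2192 × 10⁻³ = 710.1 kN.

φR_n ≈ 710 kN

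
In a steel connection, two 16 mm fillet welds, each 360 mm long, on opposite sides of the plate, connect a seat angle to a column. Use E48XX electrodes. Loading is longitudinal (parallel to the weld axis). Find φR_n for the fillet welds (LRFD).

φR_n ≈ 1760 kN

E48XX → F_EXX = 480 MPa.
Effective throat t_e = 0.707 × 16 = 11.31 mm.
Total length L = 720 mm; A_we = 11.31 × 720 = 8145 mm².
F_nw = 0.6 F_EXX = 0.6 × 480 = 288 MPa.
φR_n = 0.75 × 288 × 8145 × 10⁻³ = 1759 kN.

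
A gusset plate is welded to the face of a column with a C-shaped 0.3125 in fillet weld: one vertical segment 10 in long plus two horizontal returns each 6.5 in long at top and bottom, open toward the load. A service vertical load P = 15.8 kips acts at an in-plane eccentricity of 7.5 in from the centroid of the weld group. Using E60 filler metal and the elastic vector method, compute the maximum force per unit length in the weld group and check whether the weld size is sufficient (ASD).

f_max ≈ 2.11 kip/in; adequate

E60XX → F_EXX = 60 ksi.
Total weld length L_w = 23 in. Treat welds as unit-width lines.
Centroid: x̄ = 2×6.5×3.25 / 23 = 1.837 in from the vertical weld.
Polar moment about centroid: J = I_x + I_y = [10³/12 + 2×6.5×5²] + [10×1.837² + 2(6.5³/12 + 6.5×1.413²)] = 513.8 in³.
Direct shear f_v = P/L_w = 15.8 / 23 = 0.687 kip/in (vertical).
Torsion M = P·e = 15.8 × 7.5 = 118.5 kip·in.
Critical point at (x, y) = (4.663, 5) from centroid. f_tx = M·y/J = 1.153 kip/in; f_ty = M·x/J = 1.075 kip/in.
Resultant f_max = √[f_tx² + (f_v + f_ty)²] = √[1.153² + (0.687 + 1.075)²] = 2.106 kip/in.
Capacity per unit length: r_n/Ω = (1/2.0) × 0.6 × 60 × (0.707 × 0.3125) = 3.977 kip/in.
2.106 ≤ 3.977 → adequate.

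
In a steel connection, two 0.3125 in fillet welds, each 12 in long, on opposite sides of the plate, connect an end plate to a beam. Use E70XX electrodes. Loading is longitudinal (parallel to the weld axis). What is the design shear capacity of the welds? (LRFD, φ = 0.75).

E70XX → F_EXX = 70 ksi.
Effective throat t_e = 0.707 × 0.3125 = 0.2209 in.
Total length L = 24 in; A_we = 0.2209 × 24 = 5.302 in².
F_nw = 0.6 F_EXX = 0.6 × 70 = 42 ksi.
φR_n = 0.75 × 42 × 5.302 = 167 kip.

φR_n ≈ 167 kip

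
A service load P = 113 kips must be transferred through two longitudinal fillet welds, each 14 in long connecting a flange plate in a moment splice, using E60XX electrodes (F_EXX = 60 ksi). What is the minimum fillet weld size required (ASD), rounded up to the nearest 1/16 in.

Total weld length L = 28 in.
Required throat t_e = P × Ω / (0.6 F_EXX × L) = 113 × 2.0 / (0.6 × 60 × 28) = 0.2242 in.
Required leg w = t_e / 0.707 = 0.3171 in → use 3/8 in.

w = 3/8 in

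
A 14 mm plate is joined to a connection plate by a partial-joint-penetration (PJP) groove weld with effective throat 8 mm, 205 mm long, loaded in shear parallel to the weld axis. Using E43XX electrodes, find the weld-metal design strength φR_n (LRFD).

φR_n ≈ 317 kN

E43XX → F_EXX = 430 MPa.
Effective throat (given) t_e = 8 mm.
A_we = 8 × 205 = 1640 mm².
F_nw = 0.6 F_EXX = 258 MPa.
φR_n = 0.75 × 258 × 1640 × 10⁻³ = 317.3 kN.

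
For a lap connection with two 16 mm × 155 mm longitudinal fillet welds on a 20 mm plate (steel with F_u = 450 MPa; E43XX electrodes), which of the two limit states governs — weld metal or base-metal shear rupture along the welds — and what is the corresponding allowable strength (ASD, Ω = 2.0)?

R_n/Ω ≈ 452 kN (weld metal governs)

E43XX → F_EXX = 430 MPa.
t_e = 0.707 × 16 = 11.31 mm; L = 310 mm.
Weld metal: R_n/Ω = (1/2.0) × 0.6 × 430 × 11.31 × 310 × 10⁻³ = 452.4 kN.
Base metal (shear rupture): R_n/Ω = (1/2.0) × 0.6 × 450 × 20 × 310 × 10⁻³ = 837 kN.
Governing: weld metal.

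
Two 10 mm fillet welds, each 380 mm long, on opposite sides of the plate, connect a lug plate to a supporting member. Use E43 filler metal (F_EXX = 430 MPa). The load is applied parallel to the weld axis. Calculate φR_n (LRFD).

φR_n ≈ 1040 kN

Effective throat t_e = 0.707 × 10 = 7.07 mm.
Total length L = 760 mm; A_we = 7.07 × 760 = 5373 mm².
F_nw = 0.6 F_EXX = 0.6 × 430 = 258 MPa.
φR_n = 0.75 × 258 × 5373 × 10⁻³ = 1040 kN.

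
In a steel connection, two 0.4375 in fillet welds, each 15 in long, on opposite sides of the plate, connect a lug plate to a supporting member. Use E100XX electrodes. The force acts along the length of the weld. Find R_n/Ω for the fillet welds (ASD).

R_n/Ω ≈ 278 kip

E100XX → F_EXX = 100 ksi.
Effective throat t_e = 0.707 × 0.4375 = 0.3093 in.
Total length L = 30 in; A_we = 0.3093 × 30 = 9.279 in².
F_nw = 0.6 F_EXX = 0.6 × 100 = 60 ksi.
R_n = 60 × 9.279 = 556.8 kip; R_n/Ω = 556.8/2.0 = 278.4 kip.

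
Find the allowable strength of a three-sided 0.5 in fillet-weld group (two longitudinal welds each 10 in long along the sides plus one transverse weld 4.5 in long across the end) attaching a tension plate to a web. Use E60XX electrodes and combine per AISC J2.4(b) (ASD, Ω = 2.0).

E60XX → F_EXX = 60 ksi.
t_e = 0.707 × 0.5 = 0.3535 in.
R_nwl = 0.6 × 60 × 0.3535 × 20 = 254.5 kips (longitudinal, 2 welds).
R_nwt = 0.6 × 60 × 0.3535 × 4.5 = 57.27 kips (transverse, base value).
(i) R_nwl + R_nwt = 311.8 kips; (ii) 0.85 R_nwl + 1.5 R_nwt = 302.2 kips.
R_n = max = 311.8 kips [governs: (i)]; R_n/Ω = 155.9 kips.

R_n/Ω ≈ 156 kips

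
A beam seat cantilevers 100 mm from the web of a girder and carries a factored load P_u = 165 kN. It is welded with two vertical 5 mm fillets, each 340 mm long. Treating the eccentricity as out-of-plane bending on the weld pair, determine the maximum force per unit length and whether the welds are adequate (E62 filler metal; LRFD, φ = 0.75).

E62XX → F_EXX = 620 MPa.
L_w = 2 × 340 = 680 mm; section modulus (unit throat) S = 2 × L²/6 = 38530 mm².
Direct shear f_v = P/L_w = 165×10³/680 = 242.6 N/mm.
Moment M = P × e = 165×10³ × 100 = 16500000 N·mm; bending f_b = M/S = 428.2 N/mm.
f_max = √(f_v² + f_b²) = √(242.6² + 428.2²) = 492.2 N/mm.
φr_n = 0.75 × 0.6 × 620 × (0.707 × 5) = 986.3 N/mm → adequate.

f_max ≈ 492 N/mm; adequate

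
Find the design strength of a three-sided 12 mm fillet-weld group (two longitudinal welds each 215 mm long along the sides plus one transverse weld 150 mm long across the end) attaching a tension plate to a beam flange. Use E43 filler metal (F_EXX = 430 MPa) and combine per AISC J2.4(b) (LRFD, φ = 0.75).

φR_n ≈ 969 kN

t_e = 0.707 × 12 = 8.484 mm.
R_nwl = 0.6 × 430 × 8.484 × 430 × 10⁻³ = 941.2 kN (longitudinal, 2 welds).
R_nwt = 0.6 × 430 × 8.484 × 150 × 10⁻³ = 328.3 kN (transverse, base value).
(i) R_nwl + R_nwt = 1270 kN; (ii) 0.85 R_nwl + 1.5 R_nwt = 1293 kN.
R_n = max = 1293 kN [governs: (ii)]; φR_n = 969.4 kN.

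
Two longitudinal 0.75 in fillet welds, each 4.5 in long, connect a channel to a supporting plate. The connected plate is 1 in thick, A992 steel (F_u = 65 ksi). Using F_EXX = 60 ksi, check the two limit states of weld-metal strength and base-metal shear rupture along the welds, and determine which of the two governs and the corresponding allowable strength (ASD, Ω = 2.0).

R_n/Ω ≈ 85.9 kips (weld metal governs)

t_e = 0.707 × 0.75 = 0.5302 in; L = 9 in.
Weld metal: R_n/Ω = (1/2.0) × 0.6 × 60 × 0.5302 × 9 = 85.9 kips.
Base metal (shear rupture): R_n/Ω = (1/2.0) × 0.6 × 65 × 1 × 9 = 175.5 kips.
Governing: weld metal.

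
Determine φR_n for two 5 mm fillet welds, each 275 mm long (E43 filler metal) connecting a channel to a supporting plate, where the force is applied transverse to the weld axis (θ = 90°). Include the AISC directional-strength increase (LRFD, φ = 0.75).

φR_n ≈ 564 kN

E43XX → F_EXX = 430 MPa.
t_e = 0.707 × 5 = 3.535 mm; A_we = 3.535 × 550 = 1944 mm².
Directional factor: 1.0 + 0.5 sin^1.5(90°) = 1.5.
F_nw = 0.6 × 430 × 1.5 = 387 MPa.
φR_n = 0.75 × 387 × 1944 × 10⁻³ = 564.3 kN.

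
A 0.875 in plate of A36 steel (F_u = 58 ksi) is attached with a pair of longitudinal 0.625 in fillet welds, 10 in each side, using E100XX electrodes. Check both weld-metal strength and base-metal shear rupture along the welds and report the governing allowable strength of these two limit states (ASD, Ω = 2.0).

R_n/Ω ≈ 265 kip (weld metal governs)

E100XX → F_EXX = 100 ksi.
t_e = 0.707 × 0.625 = 0.4419 in; L = 20 in.
Weld metal: R_n/Ω = (1/2.0) × 0.6 × 100 × 0.4419 × 20 = 265.1 kip.
Base metal (shear rupture): R_n/Ω = (1/2.0) × 0.6 × 58 × 0.875 × 20 = 304.5 kip.
Governing: weld metal.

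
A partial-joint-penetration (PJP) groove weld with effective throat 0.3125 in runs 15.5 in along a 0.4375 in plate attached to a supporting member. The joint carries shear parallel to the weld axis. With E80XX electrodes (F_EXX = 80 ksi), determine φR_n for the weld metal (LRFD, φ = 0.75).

φR_n ≈ 174 kip

Effective throat (given) t_e = 0.3125 in.
A_we = 0.3125 × 15.5 = 4.844 in².
F_nw = 0.6 F_EXX = 48 ksi.
φR_n = 0.75 × 48 × 4.844 = 174.4 kip.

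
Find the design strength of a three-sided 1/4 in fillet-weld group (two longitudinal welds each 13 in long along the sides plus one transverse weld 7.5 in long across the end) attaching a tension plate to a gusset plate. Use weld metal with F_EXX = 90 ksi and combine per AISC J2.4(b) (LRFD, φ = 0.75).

t_e = 0.707 × 0.25 = 0.1767 in.
R_nwl = 0.6 × 90 × 0.1767 × 26 = 248.2 kips (longitudinal, 2 welds).
R_nwt = 0.6 × 90 × 0.1767 × 7.5 = 71.58 kips (transverse, base value).
(i) R_nwl + R_nwt = 319.7 kips; (ii) 0.85 R_nwl + 1.5 R_nwt = 318.3 kips.
R_n = max = 319.7 kips [governs: (i)]; φR_n = 239.8 kips.

φR_n ≈ 240 kips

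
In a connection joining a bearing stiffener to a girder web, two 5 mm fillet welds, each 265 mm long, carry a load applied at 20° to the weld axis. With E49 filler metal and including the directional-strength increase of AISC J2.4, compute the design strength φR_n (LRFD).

E49XX → F_EXX = 490 MPa.
t_e = 0.707 × 5 = 3.535 mm; A_we = 3.535 × 530 = 1874 mm².
Directional factor: 1.0 + 0.5 sin^1.5(20°) = 1.1.
F_nw = 0.6 × 490 × 1.1 = 323.4 MPa.
φR_n = 0.75 × 323.4 × 1874 × 10⁻³ = 454.4 kN.

φR_n ≈ 454 kN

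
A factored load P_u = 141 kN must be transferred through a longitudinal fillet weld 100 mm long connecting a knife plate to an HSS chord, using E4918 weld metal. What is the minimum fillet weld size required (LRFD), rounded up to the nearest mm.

w = 10 mm

E49XX → F_EXX = 490 MPa.
Total weld length L = 100 mm.
Required throat t_e = P_u / (φ × 0.6 F_EXX × L) = 141 / (0.75 × 0.6 × 490 × 100 × 10⁻³) = 6.395 mm.
Required leg w = t_e / 0.707 = 9.045 mm → use 10 mm.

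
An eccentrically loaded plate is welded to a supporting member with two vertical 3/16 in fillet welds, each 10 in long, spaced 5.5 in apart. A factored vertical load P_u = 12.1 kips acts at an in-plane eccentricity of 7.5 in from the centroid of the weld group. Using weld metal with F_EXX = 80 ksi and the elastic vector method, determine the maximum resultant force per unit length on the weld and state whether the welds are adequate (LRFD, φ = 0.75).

f_max ≈ 1.99 kip/in; adequate

Total weld length L_w = 20 in. Treat welds as unit-width lines.
Polar moment about centroid: J = 2[d³/12 + d(b/2)²] = 2[10³/12 + 10×2.75²] = 317.9 in³.
Direct shear f_v = P/L_w = 12.1 / 20 = 0.605 kip/in (vertical).
Torsion M = P·e = 12.1 × 7.5 = 90.75 kip·in.
Critical point at (x, y) = (2.75, 5) from centroid. f_tx = M·y/J = 1.427 kip/in; f_ty = M·x/J = 0.785 kip/in.
Resultant f_max = √[f_tx² + (f_v + f_ty)²] = √[1.427² + (0.605 + 0.785)²] = 1.992 kip/in.
Capacity per unit length: φr_n = 0.75 × 0.6 × 80 × (0.707 × 0.1875) = 4.772 kip/in.
1.992 ≤ 4.772 → adequate.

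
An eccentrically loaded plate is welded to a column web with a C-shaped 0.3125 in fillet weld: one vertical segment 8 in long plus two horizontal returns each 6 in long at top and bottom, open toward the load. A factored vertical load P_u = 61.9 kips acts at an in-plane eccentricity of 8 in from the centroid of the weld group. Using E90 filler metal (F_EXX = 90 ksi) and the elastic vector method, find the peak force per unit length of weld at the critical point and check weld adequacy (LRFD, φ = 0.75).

Total weld length L_w = 20 in. Treat welds as unit-width lines.
Centroid: x̄ = 2×6×3 / 20 = 1.8 in from the vertical weld.
Polar moment about centroid: J = I_x + I_y = [8³/12 + 2×6×4²] + [8×1.8² + 2(6³/12 + 6×1.2²)] = 313.9 in³.
Direct shear f_v = P/L_w = 61.9 / 20 = 3.095 kip/in (vertical).
Torsion M = P·e = 61.9 × 8 = 495.2 kip·in.
Critical point at (x, y) = (4.2, 4) from centroid. f_tx = M·y/J = 6.311 kip/in; f_ty = M·x/J = 6.627 kip/in.
Resultant f_max = √[f_tx² + (f_v + f_ty)²] = √[6.311² + (3.095 + 6.627)²] = 11.59 kip/in.
Capacity per unit length: φr_n = 0.75 × 0.6 × 90 × (0.707 × 0.3125) = 8.948 kip/in.
11.59 > 8.948 → NOT adequate.

f_max ≈ 11.6 kip/in; NOT adequate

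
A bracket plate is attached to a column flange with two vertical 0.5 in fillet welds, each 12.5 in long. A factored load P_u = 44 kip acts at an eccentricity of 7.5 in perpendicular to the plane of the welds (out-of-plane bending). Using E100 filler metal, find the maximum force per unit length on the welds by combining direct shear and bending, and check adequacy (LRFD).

E100XX → F_EXX = 100 ksi.
L_w = 2 × 12.5 = 25 in; section modulus (unit throat) S = 2 × L²/6 = 52.08 in².
Direct shear f_v = P/L_w = 44/25 = 1.76 kip/in.
Moment M = P × e = 44 × 7.5 = 330 kip·in; bending f_b = M/S = 6.336 kip/in.
f_max = √(f_v² + f_b²) = √(1.76² + 6.336²) = 6.576 kip/in.
φr_n = 0.75 × 0.6 × 100 × (0.707 × 0.5) = 15.91 kip/in → adequate.

f_max ≈ 6.58 kip/in; adequate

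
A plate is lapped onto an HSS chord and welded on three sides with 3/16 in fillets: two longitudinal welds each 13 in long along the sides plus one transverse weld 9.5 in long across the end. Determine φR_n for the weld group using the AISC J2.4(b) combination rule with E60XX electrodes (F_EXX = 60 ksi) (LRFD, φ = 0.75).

t_e = 0.707 × 0.1875 = 0.1326 in.
R_nwl = 0.6 × 60 × 0.1326 × 26 = 124.1 kip (longitudinal, 2 welds).
R_nwt = 0.6 × 60 × 0.1326 × 9.5 = 45.34 kip (transverse, base value).
(i) R_nwl + R_nwt = 169.4 kip; (ii) 0.85 R_nwl + 1.5 R_nwt = 173.5 kip.
R_n = max = 173.5 kip [governs: (ii)]; φR_n = 130.1 kip.

φR_n ≈ 130 kip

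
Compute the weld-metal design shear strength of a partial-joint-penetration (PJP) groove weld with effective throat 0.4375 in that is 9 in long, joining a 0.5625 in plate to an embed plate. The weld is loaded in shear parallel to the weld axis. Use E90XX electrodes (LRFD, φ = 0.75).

φR_n ≈ 159 kips

E90XX → F_EXX = 90 ksi.
Effective throat (given) t_e = 0.4375 in.
A_we = 0.4375 × 9 = 3.938 in².
F_nw = 0.6 F_EXX = 54 ksi.
φR_n = 0.75 × 54 × 3.938 = 159.5 kips.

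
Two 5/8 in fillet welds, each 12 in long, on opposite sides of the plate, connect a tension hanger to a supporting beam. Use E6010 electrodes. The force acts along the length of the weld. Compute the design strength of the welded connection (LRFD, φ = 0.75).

φR_n ≈ 286 kip

E60XX → F_EXX = 60 ksi.
Effective throat t_e = 0.707 × 0.625 = 0.4419 in.
Total length L = 24 in; A_we = 0.4419 × 24 = 10.6 in².
F_nw = 0.6 F_EXX = 0.6 × 60 = 36 ksi.
φR_n = 0.75 × 36 × 10.6 = 286.3 kip.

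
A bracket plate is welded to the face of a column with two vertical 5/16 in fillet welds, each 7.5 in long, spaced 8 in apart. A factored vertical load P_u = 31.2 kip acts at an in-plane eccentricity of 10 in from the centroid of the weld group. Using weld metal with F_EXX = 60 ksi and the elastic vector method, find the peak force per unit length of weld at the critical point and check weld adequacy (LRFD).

f_max ≈ 7.17 kip/in; NOT adequate

Total weld length L_w = 15 in. Treat welds as unit-width lines.
Polar moment about centroid: J = 2[d³/12 + d(b/2)²] = 2[7.5³/12 + 7.5×4²] = 310.3 in³.
Direct shear f_v = P/L_w = 31.2 / 15 = 2.08 kip/in (vertical).
Torsion M = P·e = 31.2 × 10 = 312 kip·in.
Critical point at (x, y) = (4, 3.75) from centroid. f_tx = M·y/J = 3.77 kip/in; f_ty = M·x/J = 4.022 kip/in.
Resultant f_max = √[f_tx² + (f_v + f_ty)²] = √[3.77² + (2.08 + 4.022)²] = 7.173 kip/in.
Capacity per unit length: φr_n = 0.75 × 0.6 × 60 × (0.707 × 0.3125) = 5.965 kip/in.
7.173 > 5.965 → NOT adequate.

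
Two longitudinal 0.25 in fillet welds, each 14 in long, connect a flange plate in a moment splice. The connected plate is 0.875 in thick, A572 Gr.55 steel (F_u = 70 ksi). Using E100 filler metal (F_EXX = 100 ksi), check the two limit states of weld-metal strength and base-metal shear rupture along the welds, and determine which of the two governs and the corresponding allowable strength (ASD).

t_e = 0.707 × 0.25 = 0.1767 in; L = 28 in.
Weld metal: R_n/Ω = (1/2.0) × 0.6 × 100 × 0.1767 × 28 = 148.5 kip.
Base metal (shear rupture): R_n/Ω = (1/2.0) × 0.6 × 70 × 0.875 × 28 = 514.5 kip.
Governing: weld metal.

R_n/Ω ≈ 148 kip (weld metal governs)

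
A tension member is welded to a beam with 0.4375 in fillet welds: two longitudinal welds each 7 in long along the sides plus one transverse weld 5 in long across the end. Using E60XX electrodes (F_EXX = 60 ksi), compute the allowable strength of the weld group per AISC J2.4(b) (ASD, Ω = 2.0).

R_n/Ω ≈ 108 kips

t_e = 0.707 × 0.4375 = 0.3093 in.
R_nwl = 0.6 × 60 × 0.3093 × 14 = 155.9 kips (longitudinal, 2 welds).
R_nwt = 0.6 × 60 × 0.3093 × 5 = 55.68 kips (transverse, base value).
(i) R_nwl + R_nwt = 211.6 kips; (ii) 0.85 R_nwl + 1.5 R_nwt = 216 kips.
R_n = max = 216 kips [governs: (ii)]; R_n/Ω = 108 kips.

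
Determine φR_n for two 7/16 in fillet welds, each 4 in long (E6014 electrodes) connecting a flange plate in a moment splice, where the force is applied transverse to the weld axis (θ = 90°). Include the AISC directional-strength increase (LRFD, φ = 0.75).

φR_n ≈ 100 kips

E60XX → F_EXX = 60 ksi.
t_e = 0.707 × 0.4375 = 0.3093 in; A_we = 0.3093 × 8 = 2.474 in².
Directional factor: 1.0 + 0.5 sin^1.5(90°) = 1.5.
F_nw = 0.6 × 60 × 1.5 = 54 ksi.
φR_n = 0.75 × 54 × 2.474 = 100.2 kips.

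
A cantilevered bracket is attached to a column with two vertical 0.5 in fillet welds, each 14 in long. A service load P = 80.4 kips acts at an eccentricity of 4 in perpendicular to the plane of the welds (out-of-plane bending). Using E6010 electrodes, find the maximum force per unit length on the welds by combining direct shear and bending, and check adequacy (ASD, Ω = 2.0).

E60XX → F_EXX = 60 ksi.
L_w = 2 × 14 = 28 in; section modulus (unit throat) S = 2 × L²/6 = 65.33 in².
Direct shear f_v = P/L_w = 80.4/28 = 2.871 kip/in.
Moment M = P × e = 80.4 × 4 = 321.6 kip·in; bending f_b = M/S = 4.922 kip/in.
f_max = √(f_v² + f_b²) = √(2.871² + 4.922²) = 5.699 kip/in.
r_n/Ω = (1/2.0) × 0.6 × 60 × (0.707 × 0.5) = 6.363 kip/in → adequate.

f_max ≈ 5.7 kip/in; adequate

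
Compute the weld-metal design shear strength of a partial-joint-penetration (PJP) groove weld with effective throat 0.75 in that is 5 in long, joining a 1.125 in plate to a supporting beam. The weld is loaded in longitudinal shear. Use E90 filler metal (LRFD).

φR_n ≈ 152 kips

E90XX → F_EXX = 90 ksi.
Effective throat (given) t_e = 0.75 in.
A_we = 0.75 × 5 = 3.75 in².
F_nw = 0.6 F_EXX = 54 ksi.
φR_n = 0.75 × 54 × 3.75 = 151.9 kips.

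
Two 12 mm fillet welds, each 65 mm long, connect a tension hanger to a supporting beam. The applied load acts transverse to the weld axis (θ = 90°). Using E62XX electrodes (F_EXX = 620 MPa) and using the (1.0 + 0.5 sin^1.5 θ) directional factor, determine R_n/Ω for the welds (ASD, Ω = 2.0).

t_e = 0.707 × 12 = 8.484 mm; A_we = 8.484 × 130 = 1103 mm².
Directional factor: 1.0 + 0.5 sin^1.5(90°) = 1.5.
F_nw = 0.6 × 620 × 1.5 = 558 MPa.
R_n/Ω = (558 × 1103) / 2.0 × 10⁻³ = 307.7 kN.

R_n/Ω ≈ 308 kN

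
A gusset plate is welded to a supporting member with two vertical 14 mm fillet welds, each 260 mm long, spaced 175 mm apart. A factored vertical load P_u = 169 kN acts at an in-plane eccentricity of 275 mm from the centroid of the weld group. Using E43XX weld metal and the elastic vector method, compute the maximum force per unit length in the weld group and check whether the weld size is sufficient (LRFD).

f_max ≈ 1260 N/mm; adequate

E43XX → F_EXX = 430 MPa.
Total weld length L_w = 520 mm. Treat welds as unit-width lines.
Polar moment about centroid: J = 2[d³/12 + d(b/2)²] = 2[260³/12 + 260×87.5²] = 6911000 mm³.
Direct shear f_v = P/L_w = 169×10³ / 520 = 325 N/mm (vertical).
Torsion M = P·e = 169×10³ × 275 = 46475000 N·mm.
Critical point at (x, y) = (87.5, 130) from centroid. f_tx = M·y/J = 874.3 N/mm; f_ty = M·x/J = 588.5 N/mm.
Resultant f_max = √[f_tx² + (f_v + f_ty)²] = √[874.3² + (325 + 588.5)²] = 1264 N/mm.
Capacity per unit length: φr_n = 0.75 × 0.6 × 430 × (0.707 × 14) = 1915 N/mm.
1264 ≤ 1915 → adequate.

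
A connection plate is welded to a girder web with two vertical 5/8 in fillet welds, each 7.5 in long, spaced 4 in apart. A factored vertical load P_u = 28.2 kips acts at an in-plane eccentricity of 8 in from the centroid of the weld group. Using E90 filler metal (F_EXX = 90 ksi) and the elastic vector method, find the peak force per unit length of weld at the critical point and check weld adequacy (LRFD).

f_max ≈ 8.41 kip/in; adequate

Total weld length L_w = 15 in. Treat welds as unit-width lines.
Polar moment about centroid: J = 2[d³/12 + d(b/2)²] = 2[7.5³/12 + 7.5×2²] = 130.3 in³.
Direct shear f_v = P/L_w = 28.2 / 15 = 1.88 kip/in (vertical).
Torsion M = P·e = 28.2 × 8 = 225.6 kip·in.
Critical point at (x, y) = (2, 3.75) from centroid. f_tx = M·y/J = 6.492 kip/in; f_ty = M·x/J = 3.462 kip/in.
Resultant f_max = √[f_tx² + (f_v + f_ty)²] = √[6.492² + (1.88 + 3.462)²] = 8.408 kip/in.
Capacity per unit length: φr_n = 0.75 × 0.6 × 90 × (0.707 × 0.625) = 17.9 kip/in.
8.408 ≤ 17.9 → adequate.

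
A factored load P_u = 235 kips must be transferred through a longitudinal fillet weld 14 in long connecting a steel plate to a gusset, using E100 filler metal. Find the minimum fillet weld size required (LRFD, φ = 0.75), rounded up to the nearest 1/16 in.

w = 9/16 in

E100XX → F_EXX = 100 ksi.
Total weld length L = 14 in.
Required throat t_e = P_u / (φ × 0.6 F_EXX × L) = 235 / (0.75 × 0.6 × 100 × 14) = 0.373 in.
Required leg w = t_e / 0.707 = 0.5276 in → use 9/16 in.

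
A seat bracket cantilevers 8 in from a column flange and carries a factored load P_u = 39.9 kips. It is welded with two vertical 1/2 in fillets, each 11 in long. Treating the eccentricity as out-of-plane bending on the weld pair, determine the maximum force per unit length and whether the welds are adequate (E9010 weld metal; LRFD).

f_max ≈ 8.12 kip/in; adequate

E90XX → F_EXX = 90 ksi.
L_w = 2 × 11 = 22 in; section modulus (unit throat) S = 2 × L²/6 = 40.33 in².
Direct shear f_v = P/L_w = 39.9/22 = 1.814 kip/in.
Moment M = P × e = 39.9 × 8 = 319.2 kip·in; bending f_b = M/S = 7.914 kip/in.
f_max = √(f_v² + f_b²) = √(1.814² + 7.914²) = 8.119 kip/in.
φr_n = 0.75 × 0.6 × 90 × (0.707 × 0.5) = 14.32 kip/in → adequate.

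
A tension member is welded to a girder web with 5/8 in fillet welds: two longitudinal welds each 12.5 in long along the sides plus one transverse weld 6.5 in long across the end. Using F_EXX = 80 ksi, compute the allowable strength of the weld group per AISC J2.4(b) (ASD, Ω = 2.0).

R_n/Ω ≈ 334 kip

t_e = 0.707 × 0.625 = 0.4419 in.
R_nwl = 0.6 × 80 × 0.4419 × 25 = 530.2 kip (longitudinal, 2 welds).
R_nwt = 0.6 × 80 × 0.4419 × 6.5 = 137.9 kip (transverse, base value).
(i) R_nwl + R_nwt = 668.1 kip; (ii) 0.85 R_nwl + 1.5 R_nwt = 657.5 kip.
R_n = max = 668.1 kip [governs: (i)]; R_n/Ω = 334.1 kip.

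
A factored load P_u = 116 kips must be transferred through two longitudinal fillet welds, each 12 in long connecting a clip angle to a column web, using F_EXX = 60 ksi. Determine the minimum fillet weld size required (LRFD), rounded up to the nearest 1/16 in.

w = 5/16 in

Total weld length L = 24 in.
Required throat t_e = P_u / (φ × 0.6 F_EXX × L) = 116 / (0.75 × 0.6 × 60 × 24) = 0.179 in.
Required leg w = t_e / 0.707 = 0.2532 in → use 5/16 in.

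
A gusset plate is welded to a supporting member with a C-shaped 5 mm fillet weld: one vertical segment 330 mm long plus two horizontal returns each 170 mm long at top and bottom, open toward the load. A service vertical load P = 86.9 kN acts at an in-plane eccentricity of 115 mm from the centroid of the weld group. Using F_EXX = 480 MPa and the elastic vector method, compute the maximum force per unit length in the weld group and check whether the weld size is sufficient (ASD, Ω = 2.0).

Total weld length L_w = 670 mm. Treat welds as unit-width lines.
Centroid: x̄ = 2×170×85 / 670 = 43.13 mm from the vertical weld.
Polar moment about centroid: J = I_x + I_y = [330³/12 + 2×170×165²] + [330×43.13² + 2(170³/12 + 170×41.87²)] = 14280000 mm³.
Direct shear f_v = P/L_w = 86.9×10³ / 670 = 129.7 N/mm (vertical).
Torsion M = P·e = 86.9×10³ × 115 = 9993500 N·mm.
Critical point at (x, y) = (126.9, 165) from centroid. f_tx = M·y/J = 115.5 N/mm; f_ty = M·x/J = 88.78 N/mm.
Resultant f_max = √[f_tx² + (f_v + f_ty)²] = √[115.5² + (129.7 + 88.78)²] = 247.1 N/mm.
Capacity per unit length: r_n/Ω = (1/2.0) × 0.6 × 480 × (0.707 × 5) = 509 N/mm.
247.1 ≤ 509 → adequate.

f_max ≈ 247 N/mm; adequate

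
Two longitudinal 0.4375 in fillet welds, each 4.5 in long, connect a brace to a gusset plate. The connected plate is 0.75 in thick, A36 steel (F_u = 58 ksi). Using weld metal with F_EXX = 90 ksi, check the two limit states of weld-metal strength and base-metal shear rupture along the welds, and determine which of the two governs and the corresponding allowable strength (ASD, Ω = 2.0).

t_e = 0.707 × 0.4375 = 0.3093 in; L = 9 in.
Weld metal: R_n/Ω = (1/2.0) × 0.6 × 90 × 0.3093 × 9 = 75.16 kip.
Base metal (shear rupture): R_n/Ω = (1/2.0) × 0.6 × 58 × 0.75 × 9 = 117.4 kip.
Governing: weld metal.

R_n/Ω ≈ 75.2 kip (weld metal governs)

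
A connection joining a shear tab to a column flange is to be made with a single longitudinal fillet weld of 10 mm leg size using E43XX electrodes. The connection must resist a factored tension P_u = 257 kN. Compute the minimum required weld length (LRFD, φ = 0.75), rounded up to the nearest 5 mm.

E43XX → F_EXX = 430 MPa.
Throat t_e = 0.707 × 10 = 7.07 mm.
φr_n = 0.75 × 0.6 × 430 × 7.07 × 10⁻³ = 1.368 kN/mm.
L_req = P_u / φr_n = 257 / 1.368 = 187.9 mm total.
Round up → use L = 190 mm.

L = 190 mm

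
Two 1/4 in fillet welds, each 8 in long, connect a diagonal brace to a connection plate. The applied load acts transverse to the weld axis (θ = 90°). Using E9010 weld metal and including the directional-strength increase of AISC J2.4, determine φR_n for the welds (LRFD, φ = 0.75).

φR_n ≈ 172 kips

E90XX → F_EXX = 90 ksi.
t_e = 0.707 × 0.25 = 0.1767 in; A_we = 0.1767 × 16 = 2.828 in².
Directional factor: 1.0 + 0.5 sin^1.5(90°) = 1.5.
F_nw = 0.6 × 90 × 1.5 = 81 ksi.
φR_n = 0.75 × 81 × 2.828 = 171.8 kips.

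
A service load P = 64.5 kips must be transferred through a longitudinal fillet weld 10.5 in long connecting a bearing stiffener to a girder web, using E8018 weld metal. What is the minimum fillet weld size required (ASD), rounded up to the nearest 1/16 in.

w = 3/8 in

E80XX → F_EXX = 80 ksi.
Total weld length L = 10.5 in.
Required throat t_e = P × Ω / (0.6 F_EXX × L) = 64.5 × 2.0 / (0.6 × 80 × 10.5) = 0.256 in.
Required leg w = t_e / 0.707 = 0.362 in → use 3/8 in.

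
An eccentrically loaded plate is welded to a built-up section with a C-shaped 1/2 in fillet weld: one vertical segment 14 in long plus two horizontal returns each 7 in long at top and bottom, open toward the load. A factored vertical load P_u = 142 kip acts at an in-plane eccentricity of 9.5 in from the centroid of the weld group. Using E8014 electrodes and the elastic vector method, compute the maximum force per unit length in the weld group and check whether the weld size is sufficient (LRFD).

E80XX → F_EXX = 80 ksi.
Total weld length L_w = 28 in. Treat welds as unit-width lines.
Centroid: x̄ = 2×7×3.5 / 28 = 1.75 in from the vertical weld.
Polar moment about centroid: J = I_x + I_y = [14³/12 + 2×7×7²] + [14×1.75² + 2(7³/12 + 7×1.75²)] = 1058 in³.
Direct shear f_v = P/L_w = 142 / 28 = 5.071 kip/in (vertical).
Torsion M = P·e = 142 × 9.5 = 1349 kip·in.
Critical point at (x, y) = (5.25, 7) from centroid. f_tx = M·y/J = 8.929 kip/in; f_ty = M·x/J = 6.697 kip/in.
Resultant f_max = √[f_tx² + (f_v + f_ty)²] = √[8.929² + (5.071 + 6.697)²] = 14.77 kip/in.
Capacity per unit length: φr_n = 0.75 × 0.6 × 80 × (0.707 × 0.5) = 12.73 kip/in.
14.77 > 12.73 → NOT adequate.

f_max ≈ 14.8 kip/in; NOT adequate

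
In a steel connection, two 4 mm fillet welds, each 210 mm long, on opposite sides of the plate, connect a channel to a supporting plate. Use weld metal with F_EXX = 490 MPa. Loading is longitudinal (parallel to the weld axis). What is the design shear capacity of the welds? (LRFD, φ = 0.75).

φR_n ≈ 262 kN

Effective throat t_e = 0.707 × 4 = 2.828 mm.
Total length L = 420 mm; A_we = 2.828 × 420 = 1188 mm².
F_nw = 0.6 F_EXX = 0.6 × 490 = 294 MPa.
φR_n = 0.75 × 294 × 1188 × 10⁻³ = 261.9 kN.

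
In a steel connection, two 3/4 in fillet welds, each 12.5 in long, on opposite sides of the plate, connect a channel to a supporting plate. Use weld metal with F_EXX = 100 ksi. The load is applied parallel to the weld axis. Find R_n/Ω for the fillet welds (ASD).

R_n/Ω ≈ 398 kip

Effective throat t_e = 0.707 × 0.75 = 0.5302 in.
Total length L = 25 in; A_we = 0.5302 × 25 = 13.26 in².
F_nw = 0.6 F_EXX = 0.6 × 100 = 60 ksi.
R_n = 60 × 13.26 = 795.4 kip; R_n/Ω = 795.4/2.0 = 397.7 kip.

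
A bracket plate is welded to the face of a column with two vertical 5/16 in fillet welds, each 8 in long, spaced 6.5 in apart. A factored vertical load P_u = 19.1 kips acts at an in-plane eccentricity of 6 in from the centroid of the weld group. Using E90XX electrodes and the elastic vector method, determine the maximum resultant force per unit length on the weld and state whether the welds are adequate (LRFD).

E90XX → F_EXX = 90 ksi.
Total weld length L_w = 16 in. Treat welds as unit-width lines.
Polar moment about centroid: J = 2[d³/12 + d(b/2)²] = 2[8³/12 + 8×3.25²] = 254.3 in³.
Direct shear f_v = P/L_w = 19.1 / 16 = 1.194 kip/in (vertical).
Torsion M = P·e = 19.1 × 6 = 114.6 kip·in.
Critical point at (x, y) = (3.25, 4) from centroid. f_tx = M·y/J = 1.802 kip/in; f_ty = M·x/J = 1.464 kip/in.
Resultant f_max = √[f_tx² + (f_v + f_ty)²] = √[1.802² + (1.194 + 1.464)²] = 3.212 kip/in.
Capacity per unit length: φr_n = 0.75 × 0.6 × 90 × (0.707 × 0.3125) = 8.948 kip/in.
3.212 ≤ 8.948 → adequate.

f_max ≈ 3.21 kip/in; adequate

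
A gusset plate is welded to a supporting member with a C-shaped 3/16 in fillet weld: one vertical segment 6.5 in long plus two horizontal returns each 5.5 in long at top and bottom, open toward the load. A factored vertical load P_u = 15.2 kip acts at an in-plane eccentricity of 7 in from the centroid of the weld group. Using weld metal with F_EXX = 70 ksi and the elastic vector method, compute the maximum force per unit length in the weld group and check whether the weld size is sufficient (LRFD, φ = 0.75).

f_max ≈ 3.39 kip/in; adequate

Total weld length L_w = 17.5 in. Treat welds as unit-width lines.
Centroid: x̄ = 2×5.5×2.75 / 17.5 = 1.729 in from the vertical weld.
Polar moment about centroid: J = I_x + I_y = [6.5³/12 + 2×5.5×3.25²] + [6.5×1.729² + 2(5.5³/12 + 5.5×1.021²)] = 197.7 in³.
Direct shear f_v = P/L_w = 15.2 / 17.5 = 0.8686 kip/in (vertical).
Torsion M = P·e = 15.2 × 7 = 106.4 kip·in.
Critical point at (x, y) = (3.771, 3.25) from centroid. f_tx = M·y/J = 1.749 kip/in; f_ty = M·x/J = 2.03 kip/in.
Resultant f_max = √[f_tx² + (f_v + f_ty)²] = √[1.749² + (0.8686 + 2.03)²] = 3.385 kip/in.
Capacity per unit length: φr_n = 0.75 × 0.6 × 70 × (0.707 × 0.1875) = 4.176 kip/in.
3.385 ≤ 4.176 → adequate.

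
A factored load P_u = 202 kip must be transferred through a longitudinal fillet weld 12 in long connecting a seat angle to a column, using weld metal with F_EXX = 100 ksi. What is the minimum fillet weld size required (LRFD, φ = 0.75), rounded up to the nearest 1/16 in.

Total weld length L = 12 in.
Required throat t_e = P_u / (φ × 0.6 F_EXX × L) = 202 / (0.75 × 0.6 × 100 × 12) = 0.3741 in.
Required leg w = t_e / 0.707 = 0.5291 in → use 9/16 in.

w = 9/16 in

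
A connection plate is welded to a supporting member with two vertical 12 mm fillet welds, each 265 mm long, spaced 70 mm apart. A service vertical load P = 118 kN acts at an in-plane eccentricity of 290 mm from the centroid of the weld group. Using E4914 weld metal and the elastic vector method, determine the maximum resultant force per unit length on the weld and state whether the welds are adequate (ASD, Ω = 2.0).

f_max ≈ 1320 N/mm; NOT adequate

E49XX → F_EXX = 490 MPa.
Total weld length L_w = 530 mm. Treat welds as unit-width lines.
Polar moment about centroid: J = 2[d³/12 + d(b/2)²] = 2[265³/12 + 265×35²] = 3751000 mm³.
Direct shear f_v = P/L_w = 118×10³ / 530 = 222.6 N/mm (vertical).
Torsion M = P·e = 118×10³ × 290 = 34220000 N·mm.
Critical point at (x, y) = (35, 132.5) from centroid. f_tx = M·y/J = 1209 N/mm; f_ty = M·x/J = 319.3 N/mm.
Resultant f_max = √[f_tx² + (f_v + f_ty)²] = √[1209² + (222.6 + 319.3)²] = 1325 N/mm.
Capacity per unit length: r_n/Ω = (1/2.0) × 0.6 × 490 × (0.707 × 12) = 1247 N/mm.
1325 > 1247 → NOT adequate.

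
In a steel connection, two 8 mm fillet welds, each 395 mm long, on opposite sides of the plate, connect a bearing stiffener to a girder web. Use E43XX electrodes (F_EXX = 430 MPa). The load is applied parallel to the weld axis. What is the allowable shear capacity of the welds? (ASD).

Effective throat t_e = 0.707 × 8 = 5.656 mm.
Total length L = 790 mm; A_we = 5.656 × 790 = 4468 mm².
F_nw = 0.6 F_EXX = 0.6 × 430 = 258 MPa.
R_n = 258 × 4468 × 10⁻³ = 1153 kN; R_n/Ω = 1153/2.0 = 576.4 kN.

R_n/Ω ≈ 576 kN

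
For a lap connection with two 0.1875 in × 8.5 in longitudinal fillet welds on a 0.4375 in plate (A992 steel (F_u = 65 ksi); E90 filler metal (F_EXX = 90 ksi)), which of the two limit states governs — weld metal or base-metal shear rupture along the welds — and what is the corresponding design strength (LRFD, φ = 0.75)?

φR_n ≈ 91.3 kips (weld metal governs)

t_e = 0.707 × 0.1875 = 0.1326 in; L = 17 in.
Weld metal: φR_n = 0.75 × 0.6 × 90 × 0.1326 × 17 = 91.27 kips.
Base metal (shear rupture): φR_n = 0.75 × 0.6 × 65 × 0.4375 × 17 = 217.5 kips.
Governing: weld metal.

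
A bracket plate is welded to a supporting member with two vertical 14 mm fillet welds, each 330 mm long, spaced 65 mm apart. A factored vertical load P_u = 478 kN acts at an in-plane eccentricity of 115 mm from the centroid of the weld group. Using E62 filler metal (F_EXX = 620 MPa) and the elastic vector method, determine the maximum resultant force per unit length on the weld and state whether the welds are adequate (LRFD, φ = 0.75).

f_max ≈ 1680 N/mm; adequate

Total weld length L_w = 660 mm. Treat welds as unit-width lines.
Polar moment about centroid: J = 2[d³/12 + d(b/2)²] = 2[330³/12 + 330×32.5²] = 6687000 mm³.
Direct shear f_v = P/L_w = 478×10³ / 660 = 724.2 N/mm (vertical).
Torsion M = P·e = 478×10³ × 115 = 54970000 N·mm.
Critical point at (x, y) = (32.5, 165) from centroid. f_tx = M·y/J = 1356 N/mm; f_ty = M·x/J = 267.2 N/mm.
Resultant f_max = √[f_tx² + (f_v + f_ty)²] = √[1356² + (724.2 + 267.2)²] = 1680 N/mm.
Capacity per unit length: φr_n = 0.75 × 0.6 × 620 × (0.707 × 14) = 2762 N/mm.
1680 ≤ 2762 → adequate.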